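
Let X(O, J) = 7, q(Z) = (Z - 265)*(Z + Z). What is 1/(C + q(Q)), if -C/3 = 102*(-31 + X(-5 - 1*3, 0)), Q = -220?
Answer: 1/220744 ≈ 4.5301e-6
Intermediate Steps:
q(Z) = 2*Z*(-265 + Z) (q(Z) = (-265 + Z)*(2*Z) = 2*Z*(-265 + Z))
C = 7344 (C = -306*(-31 + 7) = -306*(-24) = -3*(-2448) = 7344)
1/(C + q(Q)) = 1/(7344 + 2*(-220)*(-265 - 220)) = 1/(7344 + 2*(-220)*(-485)) = 1/(7344 + 213400) = 1/220744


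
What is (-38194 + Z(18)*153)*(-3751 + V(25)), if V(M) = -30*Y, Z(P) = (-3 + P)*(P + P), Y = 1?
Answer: -167974706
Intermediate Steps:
Z(P) = 2*P*(-3 + P) (Z(P) = (-3 + P)*(2*P) = 2*P*(-3 + P))
V(M) = -30 (V(M) = -30*1 = -30)
(-38194 + Z(18)*153)*(-3751 + V(25)) = (-38194 + (2*18*(-3 + 18))*153)*(-3751 - 30) = (-38194 + (2*18*15)*153)*(-3781) = (-38194 + 540*153)*(-3781) = (-38194 + 82620)*(-3781) = 44426*(-3781) = -167974706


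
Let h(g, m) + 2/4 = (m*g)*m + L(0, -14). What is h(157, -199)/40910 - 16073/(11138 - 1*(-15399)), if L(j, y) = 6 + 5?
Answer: 65733093967/434251468 ≈ 151.37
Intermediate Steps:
L(j, y) = 11
h(g, m) = 21/2 + g*m² (h(g, m) = -½ + ((m*g)*m + 11) = -½ + ((g*m)*m + 11) = -½ + (g*m² + 11) = -½ + (11 + g*m²) = 21/2 + g*m²)
h(157, -199)/40910 - 16073/(11138 - 1*(-15399)) = (21/2 + 157*(-199)²)/40910 - 16073/(11138 - 1*(-15399)) = (21/2 + 157*39601)*(1/40910) - 16073/(11138 + 15399) = (21/2 + 6217357)*(1/40910) - 16073/26537 = (12434735/2)*(1/40910) - 16073*1/26537 = 2486947/16364 - 16073/26537 = 65733093967/434251468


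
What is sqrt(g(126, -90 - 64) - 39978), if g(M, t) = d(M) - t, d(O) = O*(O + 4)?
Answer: 2*I*sqrt(5861) ≈ 153.11*I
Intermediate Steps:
d(O) = O*(4 + O)
g(M, t) = -t + M*(4 + M) (g(M, t) = M*(4 + M) - t = -t + M*(4 + M))
sqrt(g(126, -90 - 64) - 39978) = sqrt((-(-90 - 64) + 126*(4 + 126)) - 39978) = sqrt((-1*(-154) + 126*130) - 39978) = sqrt((154 + 16380) - 39978) = sqrt(16534 - 39978) = sqrt(-23444) = 2*I*sqrt(5861)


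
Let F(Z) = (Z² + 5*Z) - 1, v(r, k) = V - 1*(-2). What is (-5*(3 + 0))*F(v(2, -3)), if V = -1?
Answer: -75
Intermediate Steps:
v(r, k) = 1 (v(r, k) = -1 - 1*(-2) = -1 + 2 = 1)
F(Z) = -1 + Z² + 5*Z
(-5*(3 + 0))*F(v(2, -3)) = (-5*(3 + 0))*(-1 + 1² + 5*1) = (-5*3)*(-1 + 1 + 5) = -15*5 = -75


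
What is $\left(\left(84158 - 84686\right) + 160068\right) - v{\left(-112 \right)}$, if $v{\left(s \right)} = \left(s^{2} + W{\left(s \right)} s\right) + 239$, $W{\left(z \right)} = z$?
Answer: $134213$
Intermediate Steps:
$v{\left(s \right)} = 239 + 2 s^{2}$ ($v{\left(s \right)} = \left(s^{2} + s s\right) + 239 = \left(s^{2} + s^{2}\right) + 239 = 2 s^{2} + 239 = 239 + 2 s^{2}$)
$\left(\left(84158 - 84686\right) + 160068\right) - v{\left(-112 \right)} = \left(\left(84158 - 84686\right) + 160068\right) - \left(239 + 2 \left(-112\right)^{2}\right) = \left(-528 + 160068\right) - \left(239 + 2 \cdot 12544\right) = 159540 - \left(239 + 25088\right) = 159540 - 25327 = 134213$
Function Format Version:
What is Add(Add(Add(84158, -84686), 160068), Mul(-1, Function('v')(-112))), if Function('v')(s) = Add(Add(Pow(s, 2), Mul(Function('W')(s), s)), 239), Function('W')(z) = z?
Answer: 134213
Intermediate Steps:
Function('v')(s) = Add(239, Mul(2, Pow(s, 2))) (Function('v')(s) = Add(Add(Pow(s, 2), Mul(s, s)), 239) = Add(Add(Pow(s, 2), Pow(s, 2)), 239) = Add(Mul(2, Pow(s, 2)), 239) = Add(239, Mul(2, Pow(s, 2))))
Add(Add(Add(84158, -84686), 160068), Mul(-1, Function('v')(-112))) = Add(Add(Add(84158, -84686), 160068), Mul(-1, Add(239, Mul(2, Pow(-112, 2))))) = Add(Add(-528, 160068), Mul(-1, Add(239, Mul(2, 12544)))) = Add(159540, Mul(-1, Add(239, 25088))) = Add(159540, Mul(-1, 25327)) = Add(159540, -25327) = 134213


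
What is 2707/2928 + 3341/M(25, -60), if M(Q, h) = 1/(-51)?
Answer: -498902141/2928 ≈ -1.7039e+5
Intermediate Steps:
M(Q, h) = -1/51
2707/2928 + 3341/M(25, -60) = 2707/2928 + 3341/(-1/51) = 2707*(1/2928) + 3341*(-51) = 2707/2928 - 170391 = -498902141/2928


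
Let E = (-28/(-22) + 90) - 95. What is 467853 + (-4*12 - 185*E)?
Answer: 5153440/11 ≈ 4.6849e+5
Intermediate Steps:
E = -41/11 (E = (-28*(-1/22) + 90) - 95 = (14/11 + 90) - 95 = 1004/11 - 95 = -41/11 ≈ -3.7273)
467853 + (-4*12 - 185*E) = 467853 + (-4*12 - 185*(-41/11)) = 467853 + (-48 + 7585/11) = 467853 + 7057/11 = 5153440/11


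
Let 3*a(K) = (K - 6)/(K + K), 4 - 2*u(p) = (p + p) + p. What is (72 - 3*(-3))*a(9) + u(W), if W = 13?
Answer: -13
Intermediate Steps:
u(p) = 2 - 3*p/2 (u(p) = 2 - ((p + p) + p)/2 = 2 - (2*p + p)/2 = 2 - 3*p/2)
a(K) = (-6 + K)/(6*K) (a(K) = ((K - 6)/(K + K))/3 = ((-6 + K)/((2*K)))/3 = ((-6 + K)*(1/(2*K)))/3 = ((-6 + K)/(2*K))/3 = (-6 + K)/(6*K))
(72 - 3*(-3))*a(9) + u(W) = (72 - 3*(-3))*((1/6)*(-6 + 9)/9) + (2 - 3/2*13) = (72 - 1*(-9))*((1/6)*(1/9)*3) + (2 - 39/2) = (72 + 9)*(1/18) - 35/2 = 81*(1/18) - 35/2 = 9/2 - 35/2 = -13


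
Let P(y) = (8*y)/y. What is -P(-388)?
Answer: -8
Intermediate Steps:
P(y) = 8
-P(-388) = -1*8 = -8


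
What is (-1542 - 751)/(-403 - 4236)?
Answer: 2293/4639 ≈ 0.49429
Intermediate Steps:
(-1542 - 751)/(-403 - 4236) = -2293/(-4639) = -2293*(-1/4639) = 2293/4639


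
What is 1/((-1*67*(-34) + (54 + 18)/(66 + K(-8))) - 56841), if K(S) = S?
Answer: -29/1582291 ≈ -1.8328e-5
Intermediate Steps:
1/((-1*67*(-34) + (54 + 18)/(66 + K(-8))) - 56841) = 1/((-1*67*(-34) + (54 + 18)/(66 - 8)) - 56841) = 1/((-67*(-34) + 72/58) - 56841) = 1/((2278 + 72*(1/58)) - 56841) = 1/((2278 + 36/29) - 56841) = 1/(66098/29 - 56841) = 1/(-1582291/29) = -29/1582291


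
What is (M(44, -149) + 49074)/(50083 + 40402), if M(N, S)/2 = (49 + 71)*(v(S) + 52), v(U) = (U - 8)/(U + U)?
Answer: 9190386/13482265 ≈ 0.68166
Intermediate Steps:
v(U) = (-8 + U)/(2*U) (v(U) = (-8 + U)/((2*U)) = (-8 + U)*(1/(2*U)) = (-8 + U)/(2*U))
M(N, S) = 12480 + 120*(-8 + S)/S (M(N, S) = 2*((49 + 71)*((-8 + S)/(2*S) + 52)) = 2*(120*(52 + (-8 + S)/(2*S))) = 2*(6240 + 60*(-8 + S)/S) = 12480 + 120*(-8 + S)/S)
(M(44, -149) + 49074)/(50083 + 40402) = ((12600 - 960/(-149)) + 49074)/(50083 + 40402) = ((12600 - 960*(-1/149)) + 49074)/90485 = ((12600 + 960/149) + 49074)*(1/90485) = (1878360/149 + 49074)*(1/90485) = (9190386/149)*(1/90485) = 9190386/13482265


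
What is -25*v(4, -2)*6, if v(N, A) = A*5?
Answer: 1500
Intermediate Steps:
v(N, A) = 5*A
-25*v(4, -2)*6 = -125*(-2)*6 = -25*(-10)*6 = 250*6 = 1500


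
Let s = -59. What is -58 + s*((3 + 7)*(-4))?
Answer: 2302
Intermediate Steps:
-58 + s*((3 + 7)*(-4)) = -58 - 59*(3 + 7)*(-4) = -58 - 590*(-4) = -58 - 59*(-40) = -58 + 2360 = 2302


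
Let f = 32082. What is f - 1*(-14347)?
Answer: 46429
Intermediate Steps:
f - 1*(-14347) = 32082 - 1*(-14347) = 32082 + 14347 = 46429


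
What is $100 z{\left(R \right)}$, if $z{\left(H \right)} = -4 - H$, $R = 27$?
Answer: $-3100$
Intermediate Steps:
$100 z{\left(R \right)} = 100 \left(-4 - 27\right) = 100 \left(-31\right) = -3100$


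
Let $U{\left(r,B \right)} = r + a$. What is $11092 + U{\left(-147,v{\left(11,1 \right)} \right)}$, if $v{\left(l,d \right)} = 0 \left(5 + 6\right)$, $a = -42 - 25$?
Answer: $10878$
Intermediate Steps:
$a = -67$ ($a = -42 - 25 = -67$)
$v{\left(l,d \right)} = 0$ ($v{\left(l,d \right)} = 0 \cdot 11 = 0$)
$U{\left(r,B \right)} = -67 + r$ ($U{\left(r,B \right)} = r - 67 = -67 + r$)
$11092 + U{\left(-147,v{\left(11,1 \right)} \right)} = 11092 - 214 = 10878$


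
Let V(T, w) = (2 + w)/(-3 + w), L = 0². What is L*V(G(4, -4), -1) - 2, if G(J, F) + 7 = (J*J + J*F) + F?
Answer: -2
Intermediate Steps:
L = 0
G(J, F) = -7 + F + J² + F*J (G(J, F) = -7 + ((J*J + J*F) + F) = -7 + ((J² + F*J) + F) = -7 + (F + J² + F*J) = -7 + F + J² + F*J)
V(T, w) = (2 + w)/(-3 + w)
L*V(G(4, -4), -1) - 2 = 0*((2 - 1)/(-3 - 1)) - 2 = 0*(1/(-4)) - 2 = 0*(-¼*1) - 2 = 0*(-¼) - 2 = 0 - 2 = -2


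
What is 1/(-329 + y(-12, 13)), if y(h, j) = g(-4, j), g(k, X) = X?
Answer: -1/316 ≈ -0.0031646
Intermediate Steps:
y(h, j) = j
1/(-329 + y(-12, 13)) = 1/(-329 + 13) = 1/(-316) = -1/316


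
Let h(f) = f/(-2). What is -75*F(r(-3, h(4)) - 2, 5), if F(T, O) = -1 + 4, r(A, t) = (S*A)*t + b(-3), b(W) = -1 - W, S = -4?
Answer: -225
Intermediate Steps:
h(f) = -f/2 (h(f) = f*(-½) = -f/2)
r(A, t) = 2 - 4*A*t (r(A, t) = (-4*A)*t + (-1 - 1*(-3)) = -4*A*t + (-1 + 3) = -4*A*t + 2 = 2 - 4*A*t)
F(T, O) = 3
-75*F(r(-3, h(4)) - 2, 5) = -75*3 = -225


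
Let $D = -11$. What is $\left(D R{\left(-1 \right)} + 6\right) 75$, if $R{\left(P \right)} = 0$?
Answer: $450$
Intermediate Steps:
$\left(D R{\left(-1 \right)} + 6\right) 75 = \left(\left(-11\right) 0 + 6\right) 75 = \left(0 + 6\right) 75 = 6 \cdot 75 = 450$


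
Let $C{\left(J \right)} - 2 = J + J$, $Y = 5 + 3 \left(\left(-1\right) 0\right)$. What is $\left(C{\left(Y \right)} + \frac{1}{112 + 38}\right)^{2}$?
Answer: $\frac{3243601}{22500} \approx 144.16$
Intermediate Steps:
$Y = 5$ ($Y = 5 + 3 \cdot 0 = 5 + 0 = 5$)
$C{\left(J \right)} = 2 + 2 J$ ($C{\left(J \right)} = 2 + \left(J + J\right) = 2 + 2 J$)
$\left(C{\left(Y \right)} + \frac{1}{112 + 38}\right)^{2} = \left(\left(2 + 2 \cdot 5\right) + \frac{1}{112 + 38}\right)^{2} = \left(\left(2 + 10\right) + \frac{1}{150}\right)^{2} = \left(12 + \frac{1}{150}\right)^{2} = \left(\frac{1801}{150}\right)^{2} = \frac{3243601}{22500}$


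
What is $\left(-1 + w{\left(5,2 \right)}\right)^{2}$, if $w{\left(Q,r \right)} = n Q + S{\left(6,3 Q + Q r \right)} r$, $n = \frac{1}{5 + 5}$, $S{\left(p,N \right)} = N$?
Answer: $\frac{9801}{4} \approx 2450.3$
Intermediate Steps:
$n = \frac{1}{10} \approx 0.1$
$w{\left(Q,r \right)} = \frac{Q}{10} + r \left(3 Q + Q r\right)$ ($w{\left(Q,r \right)} = \frac{Q}{10} + \left(3 Q + Q r\right) r = \frac{Q}{10} + r \left(3 Q + Q r\right)$)
$\left(-1 + w{\left(5,2 \right)}\right)^{2} = \left(-1 + 5 \left(\frac{1}{10} + 2 \left(3 + 2\right)\right)\right)^{2} = \left(-1 + 5 \left(\frac{1}{10} + 2 \cdot 5\right)\right)^{2} = \left(-1 + 5 \left(\frac{1}{10} + 10\right)\right)^{2} = \left(-1 + 5 \cdot \frac{101}{10}\right)^{2} = \left(-1 + \frac{101}{2}\right)^{2} = \left(\frac{99}{2}\right)^{2} = \frac{9801}{4}$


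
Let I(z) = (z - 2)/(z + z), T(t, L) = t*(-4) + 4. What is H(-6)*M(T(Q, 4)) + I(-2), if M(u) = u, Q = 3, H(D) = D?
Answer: 49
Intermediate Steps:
T(t, L) = 4 - 4*t (T(t, L) = -4*t + 4 = 4 - 4*t)
I(z) = (-2 + z)/(2*z) (I(z) = (-2 + z)/((2*z)) = (-2 + z)*(1/(2*z)) = (-2 + z)/(2*z))
H(-6)*M(T(Q, 4)) + I(-2) = -6*(4 - 4*3) + (½)*(-2 - 2)/(-2) = -6*(4 - 12) + (½)*(-½)*(-4) = -6*(-8) + 1 = 48 + 1 = 49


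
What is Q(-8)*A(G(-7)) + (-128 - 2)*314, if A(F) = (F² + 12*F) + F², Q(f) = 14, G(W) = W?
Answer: -40624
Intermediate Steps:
A(F) = 2*F² + 12*F
Q(-8)*A(G(-7)) + (-128 - 2)*314 = 14*(2*(-7)*(6 - 7)) + (-128 - 2)*314 = 14*(2*(-7)*(-1)) - 130*314 = 14*14 - 40820 = 196 - 40820 = -40624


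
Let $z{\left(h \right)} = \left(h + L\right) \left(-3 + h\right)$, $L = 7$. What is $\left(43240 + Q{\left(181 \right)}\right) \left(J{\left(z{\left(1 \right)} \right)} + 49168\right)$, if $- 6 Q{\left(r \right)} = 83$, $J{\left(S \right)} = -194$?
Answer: $\frac{6350874859}{3} \approx 2.117 \cdot 10^{9}$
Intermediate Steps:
$z{\left(h \right)} = \left(-3 + h\right) \left(7 + h\right)$ ($z{\left(h \right)} = \left(h + 7\right) \left(-3 + h\right) = \left(7 + h\right) \left(-3 + h\right) = \left(-3 + h\right) \left(7 + h\right)$)
$Q{\left(r \right)} = - \frac{83}{6}$ ($Q{\left(r \right)} = \left(- \frac{1}{6}\right) 83 = - \frac{83}{6}$)
$\left(43240 + Q{\left(181 \right)}\right) \left(J{\left(z{\left(1 \right)} \right)} + 49168\right) = \left(43240 - \frac{83}{6}\right) \left(-194 + 49168\right) = \frac{259357}{6} \cdot 48974 = \frac{6350874859}{3}$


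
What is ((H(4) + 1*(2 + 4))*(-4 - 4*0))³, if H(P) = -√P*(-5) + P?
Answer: -512000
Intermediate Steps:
H(P) = P + 5*√P (H(P) = 5*√P + P = P + 5*√P)
((H(4) + 1*(2 + 4))*(-4 - 4*0))³ = (((4 + 5*√4) + 1*(2 + 4))*(-4 - 4*0))³ = (((4 + 5*2) + 1*6)*(-4 + 0))³ = (((4 + 10) + 6)*(-4))³ = ((14 + 6)*(-4))³ = (20*(-4))³ = (-80)³ = -512000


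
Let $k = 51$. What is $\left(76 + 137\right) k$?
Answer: $10863$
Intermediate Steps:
$\left(76 + 137\right) k = \left(76 + 137\right) 51 = 213 \cdot 51 = 10863$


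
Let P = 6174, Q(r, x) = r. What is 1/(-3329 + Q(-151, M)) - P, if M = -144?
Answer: -21485521/3480 ≈ -6174.0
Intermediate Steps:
1/(-3329 + Q(-151, M)) - P = 1/(-3329 - 151) - 1*6174 = 1/(-3480) - 6174 = -1/3480 - 6174 = -21485521/3480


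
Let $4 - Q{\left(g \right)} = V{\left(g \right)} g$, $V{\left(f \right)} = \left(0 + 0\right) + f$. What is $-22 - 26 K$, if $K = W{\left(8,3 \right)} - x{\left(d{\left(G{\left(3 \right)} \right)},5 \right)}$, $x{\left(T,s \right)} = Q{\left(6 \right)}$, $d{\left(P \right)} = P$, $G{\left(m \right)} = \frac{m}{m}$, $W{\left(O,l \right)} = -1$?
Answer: $-828$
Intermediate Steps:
$G{\left(m \right)} = 1$
$V{\left(f \right)} = f$ ($V{\left(f \right)} = 0 + f = f$)
$Q{\left(g \right)} = 4 - g^{2}$ ($Q{\left(g \right)} = 4 - g g = 4 - g^{2}$)
$x{\left(T,s \right)} = -32$ ($x{\left(T,s \right)} = 4 - 6^{2} = 4 - 36 = -32$)
$K = 31$ ($K = -1 - -32 = -1 + 32 = 31$)
$-22 - 26 K = -22 - 806 = -828$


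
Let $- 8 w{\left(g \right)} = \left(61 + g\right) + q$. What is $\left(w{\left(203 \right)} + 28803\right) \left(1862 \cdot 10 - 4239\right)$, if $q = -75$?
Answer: $\frac{3311009535}{8} \approx 4.1388 \cdot 10^{8}$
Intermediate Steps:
$w{\left(g \right)} = \frac{7}{4} - \frac{g}{8}$ ($w{\left(g \right)} = - \frac{\left(61 + g\right) - 75}{8} = - \frac{-14 + g}{8} = \frac{7}{4} - \frac{g}{8}$)
$\left(w{\left(203 \right)} + 28803\right) \left(1862 \cdot 10 - 4239\right) = \left(\left(\frac{7}{4} - \frac{203}{8}\right) + 28803\right) \left(1862 \cdot 10 - 4239\right) = \left(\left(\frac{7}{4} - \frac{203}{8}\right) + 28803\right) \left(18620 - 4239\right) = \left(- \frac{189}{8} + 28803\right) 14381 = \frac{230235}{8} \cdot 14381 = \frac{3311009535}{8}$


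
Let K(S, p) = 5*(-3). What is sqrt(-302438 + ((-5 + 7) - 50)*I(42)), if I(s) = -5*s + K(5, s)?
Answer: I*sqrt(291638) ≈ 540.04*I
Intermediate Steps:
K(S, p) = -15
I(s) = -15 - 5*s (I(s) = -5*s - 15 = -15 - 5*s)
sqrt(-302438 + ((-5 + 7) - 50)*I(42)) = sqrt(-302438 + ((-5 + 7) - 50)*(-15 - 5*42)) = sqrt(-302438 + (2 - 50)*(-15 - 210)) = sqrt(-302438 - 48*(-225)) = sqrt(-302438 + 10800) = sqrt(-291638) = I*sqrt(291638)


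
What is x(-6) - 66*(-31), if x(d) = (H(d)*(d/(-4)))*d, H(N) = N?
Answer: 2100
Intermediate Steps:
x(d) = -d**3/4 (x(d) = (d*(d/(-4)))*d = (d*(d*(-1/4)))*d = (d*(-d/4))*d = (-d**2/4)*d = -d**3/4)
x(-6) - 66*(-31) = -1/4*(-6)**3 - 66*(-31) = -1/4*(-216) + 2046 = 54 + 2046 = 2100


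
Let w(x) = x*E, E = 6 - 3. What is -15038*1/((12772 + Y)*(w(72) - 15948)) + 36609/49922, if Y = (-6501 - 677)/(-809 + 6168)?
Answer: 428474934927677/584231817856140 ≈ 0.73340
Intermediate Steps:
E = 3
w(x) = 3*x (w(x) = x*3 = 3*x)
Y = -7178/5359 ≈ -1.3394
-15038*1/((12772 + Y)*(w(72) - 15948)) + 36609/49922 = -15038*1/((12772 - 7178/5359)*(3*72 - 15948)) + 36609/49922 = -15038*5359/(68437970*(216 - 15948)) + 36609*(1/49922) = -15038/((-15732*68437970/5359)) + 36609/49922 = -15038/(-46811571480/233) + 36609/49922 = -15038*(-233/46811571480) + 36609/49922 = 1751927/23405785740 + 36609/49922 = 428474934927677/584231817856140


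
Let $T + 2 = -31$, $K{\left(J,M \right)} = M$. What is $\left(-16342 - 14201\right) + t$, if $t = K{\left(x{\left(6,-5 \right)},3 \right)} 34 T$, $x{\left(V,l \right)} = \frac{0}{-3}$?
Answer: $-33909$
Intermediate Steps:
$x{\left(V,l \right)} = 0$ ($x{\left(V,l \right)} = 0 \left(- \frac{1}{3}\right) = 0$)
$T = -33$ ($T = -2 - 31 = -33$)
$t = -3366$ ($t = 3 \cdot 34 \left(-33\right) = 102 \left(-33\right) = -3366$)
$\left(-16342 - 14201\right) + t = \left(-16342 - 14201\right) - 3366 = -30543 - 3366 = -33909$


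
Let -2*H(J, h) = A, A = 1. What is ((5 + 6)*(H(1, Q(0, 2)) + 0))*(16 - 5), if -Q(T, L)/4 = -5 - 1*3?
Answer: -121/2 ≈ -60.500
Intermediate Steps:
Q(T, L) = 32 (Q(T, L) = -4*(-5 - 1*3) = -4*(-5 - 3) = -4*(-8) = 32)
H(J, h) = -½ (H(J, h) = -½*1 = -½)
((5 + 6)*(H(1, Q(0, 2)) + 0))*(16 - 5) = ((5 + 6)*(-½ + 0))*(16 - 5) = (11*(-½))*11 = -11/2*11 = -121/2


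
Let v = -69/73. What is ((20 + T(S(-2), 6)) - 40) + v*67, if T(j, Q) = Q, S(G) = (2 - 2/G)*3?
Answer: -5645/73 ≈ -77.329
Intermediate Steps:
S(G) = 6 - 6/G
v = -69/73 (v = -69*1/73 = -69/73 ≈ -0.94521)
((20 + T(S(-2), 6)) - 40) + v*67 = ((20 + 6) - 40) - 69/73*67 = (26 - 40) - 4623/73 = -14 - 4623/73 = -5645/73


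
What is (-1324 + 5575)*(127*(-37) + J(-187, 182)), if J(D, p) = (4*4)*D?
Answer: -32694441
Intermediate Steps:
J(D, p) = 16*D
(-1324 + 5575)*(127*(-37) + J(-187, 182)) = (-1324 + 5575)*(127*(-37) + 16*(-187)) = 4251*(-4699 - 2992) = 4251*(-7691) = -32694441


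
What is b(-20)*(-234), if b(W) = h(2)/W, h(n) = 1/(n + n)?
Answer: 117/40 ≈ 2.9250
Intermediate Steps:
h(n) = 1/(2*n)
b(W) = 1/(4*W) (b(W) = ((½)/2)/W = ((½)*(½))/W = 1/(4*W))
b(-20)*(-234) = ((¼)/(-20))*(-234) = ((¼)*(-1/20))*(-234) = -1/80*(-234) = 117/40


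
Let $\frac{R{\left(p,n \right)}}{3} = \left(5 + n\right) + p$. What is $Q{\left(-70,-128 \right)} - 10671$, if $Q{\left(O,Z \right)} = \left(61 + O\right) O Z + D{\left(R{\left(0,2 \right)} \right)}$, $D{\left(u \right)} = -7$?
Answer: $-91318$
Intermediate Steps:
$R{\left(p,n \right)} = 15 + 3 n + 3 p$ ($R{\left(p,n \right)} = 3 \left(\left(5 + n\right) + p\right) = 3 \left(5 + n + p\right) = 15 + 3 n + 3 p$)
$Q{\left(O,Z \right)} = -7 + O Z \left(61 + O\right)$ ($Q{\left(O,Z \right)} = \left(61 + O\right) O Z - 7 = O \left(61 + O\right) Z - 7 = O Z \left(61 + O\right) - 7 = -7 + O Z \left(61 + O\right)$)
$Q{\left(-70,-128 \right)} - 10671 = \left(-7 - 128 \left(-70\right)^{2} + 61 \left(-70\right) \left(-128\right)\right) - 10671 = \left(-7 - 627200 + 546560\right) - 10671 = -80647 - 10671 = -91318$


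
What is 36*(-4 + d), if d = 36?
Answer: 1152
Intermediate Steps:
36*(-4 + d) = 36*(-4 + 36) = 36*32 = 1152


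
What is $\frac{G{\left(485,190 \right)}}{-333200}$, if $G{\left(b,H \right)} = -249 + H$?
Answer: $\frac{59}{333200} \approx 0.00017707$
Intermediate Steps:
$\frac{G{\left(485,190 \right)}}{-333200} = \frac{-249 + 190}{-333200} = \left(-59\right) \left(- \frac{1}{333200}\right) = \frac{59}{333200}$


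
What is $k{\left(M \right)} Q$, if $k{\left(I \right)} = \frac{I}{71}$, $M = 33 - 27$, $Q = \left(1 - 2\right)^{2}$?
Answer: $\frac{6}{71} \approx 0.084507$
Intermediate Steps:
$Q = 1$ ($Q = \left(-1\right)^{2} = 1$)
$M = 6$
$k{\left(I \right)} = \frac{I}{71}$ ($k{\left(I \right)} = I \frac{1}{71} = \frac{I}{71}$)
$k{\left(M \right)} Q = \frac{1}{71} \cdot 6 \cdot 1 = \frac{6}{71} \cdot 1 = \frac{6}{71}$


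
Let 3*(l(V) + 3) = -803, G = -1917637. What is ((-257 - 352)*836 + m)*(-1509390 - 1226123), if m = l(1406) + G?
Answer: 19917530026735/3 ≈ 6.6392e+12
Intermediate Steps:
l(V) = -812/3 (l(V) = -3 + (⅓)*(-803) = -3 - 803/3 = -812/3)
m = -5753723/3 (m = -812/3 - 1917637 = -5753723/3 ≈ -1.9179e+6)
((-257 - 352)*836 + m)*(-1509390 - 1226123) = ((-257 - 352)*836 - 5753723/3)*(-1509390 - 1226123) = (-609*836 - 5753723/3)*(-2735513) = (-509124 - 5753723/3)*(-2735513) = -7281095/3*(-2735513) = 19917530026735/3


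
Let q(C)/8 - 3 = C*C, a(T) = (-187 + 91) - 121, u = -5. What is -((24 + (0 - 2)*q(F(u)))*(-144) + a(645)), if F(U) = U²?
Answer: -1443239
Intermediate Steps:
a(T) = -217 (a(T) = -96 - 121 = -217)
q(C) = 24 + 8*C² (q(C) = 24 + 8*(C*C) = 24 + 8*C²)
-((24 + (0 - 2)*q(F(u)))*(-144) + a(645)) = -((24 + (0 - 2)*(24 + 8*((-5)²)²))*(-144) - 217) = -((24 - 2*(24 + 8*25²))*(-144) - 217) = -((24 - 2*(24 + 8*625))*(-144) - 217) = -((24 - 2*(24 + 5000))*(-144) - 217) = -((24 - 2*5024)*(-144) - 217) = -((24 - 10048)*(-144) - 217) = -(-10024*(-144) - 217) = -(1443456 - 217) = -1*1443239 = -1443239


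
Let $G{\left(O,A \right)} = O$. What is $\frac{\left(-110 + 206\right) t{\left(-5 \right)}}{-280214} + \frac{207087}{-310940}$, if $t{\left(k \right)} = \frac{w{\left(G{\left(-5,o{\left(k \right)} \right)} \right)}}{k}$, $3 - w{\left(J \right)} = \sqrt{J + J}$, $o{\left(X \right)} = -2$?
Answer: $- \frac{29005383237}{43564870580} - \frac{48 i \sqrt{10}}{700535} \approx -0.6658 - 0.00021668 i$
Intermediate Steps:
$w{\left(J \right)} = 3 - \sqrt{2} \sqrt{J}$ ($w{\left(J \right)} = 3 - \sqrt{J + J} = 3 - \sqrt{2 J} = 3 - \sqrt{2} \sqrt{J}$)
$t{\left(k \right)} = \frac{3 - i \sqrt{10}}{k}$ ($t{\left(k \right)} = \frac{3 - \sqrt{2} \sqrt{-5}}{k} = \frac{3 - \sqrt{2} i \sqrt{5}}{k} = \frac{3 - i \sqrt{10}}{k}$)
$\frac{\left(-110 + 206\right) t{\left(-5 \right)}}{-280214} + \frac{207087}{-310940} = \frac{\left(-110 + 206\right) \frac{3 - i \sqrt{10}}{-5}}{-280214} + \frac{207087}{-310940} = 96 \left(- \frac{3 - i \sqrt{10}}{5}\right) \left(- \frac{1}{280214}\right) + 207087 \left(- \frac{1}{310940}\right) = 96 \left(- \frac{3}{5} + \frac{i \sqrt{10}}{5}\right) \left(- \frac{1}{280214}\right) - \frac{207087}{310940} = \left(- \frac{288}{5} + \frac{96 i \sqrt{10}}{5}\right) \left(- \frac{1}{280214}\right) - \frac{207087}{310940} = \left(\frac{144}{700535} - \frac{48 i \sqrt{10}}{700535}\right) - \frac{207087}{310940} = - \frac{29005383237}{43564870580} - \frac{48 i \sqrt{10}}{700535}$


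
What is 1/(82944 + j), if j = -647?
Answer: 1/82297 ≈ 1.2151e-5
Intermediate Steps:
1/(82944 + j) = 1/(82944 - 647) = 1/82297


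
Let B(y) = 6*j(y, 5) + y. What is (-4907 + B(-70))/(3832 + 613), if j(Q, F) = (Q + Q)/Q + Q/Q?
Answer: -4959/4445 ≈ -1.1156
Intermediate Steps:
j(Q, F) = 3 (j(Q, F) = (2*Q)/Q + 1 = 2 + 1 = 3)
B(y) = 18 + y (B(y) = 6*3 + y = 18 + y)
(-4907 + B(-70))/(3832 + 613) = (-4907 + (18 - 70))/(3832 + 613) = (-4907 - 52)/4445 = -4959*1/4445 = -4959/4445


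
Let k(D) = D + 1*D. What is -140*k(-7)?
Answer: 1960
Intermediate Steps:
k(D) = 2*D (k(D) = D + D = 2*D)
-140*k(-7) = -280*(-7) = -140*(-14) = 1960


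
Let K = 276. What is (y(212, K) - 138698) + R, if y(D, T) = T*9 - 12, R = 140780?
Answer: 4554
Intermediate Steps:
y(D, T) = -12 + 9*T (y(D, T) = 9*T - 12 = -12 + 9*T)
(y(212, K) - 138698) + R = ((-12 + 9*276) - 138698) + 140780 = ((-12 + 2484) - 138698) + 140780 = (2472 - 138698) + 140780 = -136226 + 140780 = 4554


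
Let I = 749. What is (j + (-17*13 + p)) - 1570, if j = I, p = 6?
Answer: -1036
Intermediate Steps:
j = 749
(j + (-17*13 + p)) - 1570 = (749 + (-17*13 + 6)) - 1570 = (749 + (-221 + 6)) - 1570 = (749 - 215) - 1570 = 534 - 1570 = -1036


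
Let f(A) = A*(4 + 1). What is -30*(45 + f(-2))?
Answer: -1050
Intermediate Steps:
f(A) = 5*A (f(A) = A*5 = 5*A)
-30*(45 + f(-2)) = -30*(45 + 5*(-2)) = -30*(45 - 10) = -30*35 = -1050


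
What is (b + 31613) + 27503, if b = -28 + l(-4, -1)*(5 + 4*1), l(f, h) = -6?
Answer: 59034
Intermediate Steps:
b = -82 (b = -28 - 6*(5 + 4*1) = -28 - 6*(5 + 4) = -28 - 6*9 = -28 - 54 = -82)
(b + 31613) + 27503 = (-82 + 31613) + 27503 = 31531 + 27503 = 59034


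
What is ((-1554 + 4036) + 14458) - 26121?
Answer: -9181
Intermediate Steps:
((-1554 + 4036) + 14458) - 26121 = (2482 + 14458) - 26121 = 16940 - 26121 = -9181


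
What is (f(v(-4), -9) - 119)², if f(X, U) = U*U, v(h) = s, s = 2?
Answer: 1444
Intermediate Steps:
v(h) = 2
f(X, U) = U²
(f(v(-4), -9) - 119)² = ((-9)² - 119)² = (81 - 119)² = (-38)² = 1444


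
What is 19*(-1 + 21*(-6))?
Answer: -2413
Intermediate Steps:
19*(-1 + 21*(-6)) = 19*(-1 - 126) = 19*(-127) = -2413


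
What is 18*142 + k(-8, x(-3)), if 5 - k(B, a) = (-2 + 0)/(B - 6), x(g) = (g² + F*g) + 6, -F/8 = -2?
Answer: 17926/7 ≈ 2560.9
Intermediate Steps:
F = 16 (F = -8*(-2) = 16)
x(g) = 6 + g² + 16*g (x(g) = (g² + 16*g) + 6 = 6 + g² + 16*g)
k(B, a) = 5 + 2/(-6 + B) (k(B, a) = 5 - (-2 + 0)/(B - 6) = 5 - (-2)/(-6 + B) = 5 + 2/(-6 + B))
18*142 + k(-8, x(-3)) = 18*142 + (-28 + 5*(-8))/(-6 - 8) = 2556 + (-28 - 40)/(-14) = 2556 - 1/14*(-68) = 2556 + 34/7 = 17926/7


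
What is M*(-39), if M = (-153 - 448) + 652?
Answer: -1989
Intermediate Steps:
M = 51 (M = -601 + 652 = 51)
M*(-39) = 51*(-39) = -1989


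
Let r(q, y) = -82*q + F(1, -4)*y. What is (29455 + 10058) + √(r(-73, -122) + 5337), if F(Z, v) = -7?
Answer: 39513 + 3*√1353 ≈ 39623.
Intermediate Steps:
r(q, y) = -82*q - 7*y
(29455 + 10058) + √(r(-73, -122) + 5337) = (29455 + 10058) + √((-82*(-73) - 7*(-122)) + 5337) = 39513 + √((5986 + 854) + 5337) = 39513 + √(6840 + 5337) = 39513 + √12177 = 39513 + 3*√1353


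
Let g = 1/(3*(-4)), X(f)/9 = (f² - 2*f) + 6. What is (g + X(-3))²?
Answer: 5139289/144 ≈ 35690.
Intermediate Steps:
X(f) = 54 - 18*f + 9*f² (X(f) = 9*((f² - 2*f) + 6) = 9*(6 + f² - 2*f) = 54 - 18*f + 9*f²)
g = -1/12 (g = 1/(-12) = -1/12 ≈ -0.083333)
(g + X(-3))² = (-1/12 + (54 - 18*(-3) + 9*(-3)²))² = (-1/12 + (54 + 54 + 9*9))² = (-1/12 + (54 + 54 + 81))² = (-1/12 + 189)² = (2267/12)² = 5139289/144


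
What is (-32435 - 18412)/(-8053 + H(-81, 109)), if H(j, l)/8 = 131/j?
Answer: 4118607/653341 ≈ 6.3039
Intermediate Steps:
H(j, l) = 1048/j (H(j, l) = 8*(131/j) = 1048/j)
(-32435 - 18412)/(-8053 + H(-81, 109)) = (-32435 - 18412)/(-8053 + 1048/(-81)) = -50847/(-8053 + 1048*(-1/81)) = -50847/(-8053 - 1048/81) = -50847/(-653341/81) = -50847*(-81/653341) = 4118607/653341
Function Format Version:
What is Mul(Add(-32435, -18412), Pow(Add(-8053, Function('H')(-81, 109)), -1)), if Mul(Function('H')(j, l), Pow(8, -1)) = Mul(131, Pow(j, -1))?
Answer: Rational(4118607, 653341) ≈ 6.3039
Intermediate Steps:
Function('H')(j, l) = Mul(1048, Pow(j, -1)) (Function('H')(j, l) = Mul(8, Mul(131, Pow(j, -1))) = Mul(1048, Pow(j, -1)))
Mul(Add(-32435, -18412), Pow(Add(-8053, Function('H')(-81, 109)), -1)) = Mul(Add(-32435, -18412), Pow(Add(-8053, Mul(1048, Pow(-81, -1))), -1)) = Mul(-50847, Pow(Add(-8053, Mul(1048, Rational(-1, 81))), -1)) = Mul(-50847, Pow(Add(-8053, Rational(-1048, 81)), -1)) = Mul(-50847, Pow(Rational(-653341, 81), -1)) = Mul(-50847, Rational(-81, 653341)) = Rational(4118607, 653341)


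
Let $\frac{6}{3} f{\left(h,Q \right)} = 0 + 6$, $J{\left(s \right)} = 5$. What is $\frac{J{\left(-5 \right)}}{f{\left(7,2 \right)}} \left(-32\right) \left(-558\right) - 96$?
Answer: $29664$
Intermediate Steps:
$f{\left(h,Q \right)} = 3$ ($f{\left(h,Q \right)} = \frac{0 + 6}{2} = \frac{1}{2} \cdot 6 = 3$)
$\frac{J{\left(-5 \right)}}{f{\left(7,2 \right)}} \left(-32\right) \left(-558\right) - 96 = \frac{5}{3} \left(-32\right) \left(-558\right) - 96 = \left(- \frac{160}{3}\right) \left(-558\right) - 96 = 29760 - 96 = 29664$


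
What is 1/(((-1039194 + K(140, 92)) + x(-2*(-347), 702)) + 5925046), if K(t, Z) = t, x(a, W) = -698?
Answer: 1/4885294 ≈ 2.0470e-7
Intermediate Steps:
1/(((-1039194 + K(140, 92)) + x(-2*(-347), 702)) + 5925046) = 1/(((-1039194 + 140) - 698) + 5925046) = 1/((-1039054 - 698) + 5925046) = 1/(-1039752 + 5925046) = 1/4885294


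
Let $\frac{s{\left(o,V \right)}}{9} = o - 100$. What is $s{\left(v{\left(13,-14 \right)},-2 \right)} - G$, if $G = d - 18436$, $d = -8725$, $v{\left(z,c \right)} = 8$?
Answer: $26333$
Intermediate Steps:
$s{\left(o,V \right)} = -900 + 9 o$ ($s{\left(o,V \right)} = 9 \left(o - 100\right) = 9 \left(-100 + o\right) = -900 + 9 o$)
$G = -27161$ ($G = -8725 - 18436 = -27161$)
$s{\left(v{\left(13,-14 \right)},-2 \right)} - G = \left(-900 + 9 \cdot 8\right) - -27161 = \left(-900 + 72\right) + 27161 = -828 + 27161 = 26333$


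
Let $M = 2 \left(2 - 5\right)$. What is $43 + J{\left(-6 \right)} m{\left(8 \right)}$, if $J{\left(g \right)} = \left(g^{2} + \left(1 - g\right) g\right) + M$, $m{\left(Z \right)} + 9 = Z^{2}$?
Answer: $-617$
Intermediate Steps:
$m{\left(Z \right)} = -9 + Z^{2}$
$M = -6$ ($M = 2 \left(-3\right) = -6$)
$J{\left(g \right)} = -6 + g^{2} + g \left(1 - g\right)$ ($J{\left(g \right)} = \left(g^{2} + \left(1 - g\right) g\right) - 6 = \left(g^{2} + g \left(1 - g\right)\right) - 6 = -6 + g^{2} + g \left(1 - g\right)$)
$43 + J{\left(-6 \right)} m{\left(8 \right)} = 43 + \left(-6 - 6\right) \left(-9 + 8^{2}\right) = 43 - 12 \left(-9 + 64\right) = 43 - 660 = -617$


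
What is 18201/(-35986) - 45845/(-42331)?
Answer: 879311639/1523323366 ≈ 0.57723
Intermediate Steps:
18201/(-35986) - 45845/(-42331) = 18201*(-1/35986) - 45845*(-1/42331) = -18201/35986 + 45845/42331 = 879311639/1523323366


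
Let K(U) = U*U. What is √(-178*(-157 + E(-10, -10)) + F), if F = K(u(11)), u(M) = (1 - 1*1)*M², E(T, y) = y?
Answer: √29726 ≈ 172.41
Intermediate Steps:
u(M) = 0 (u(M) = (1 - 1)*M² = 0*M² = 0)
K(U) = U²
F = 0 (F = 0² = 0)
√(-178*(-157 + E(-10, -10)) + F) = √(-178*(-157 - 10) + 0) = √(-178*(-167) + 0) = √(29726 + 0) = √29726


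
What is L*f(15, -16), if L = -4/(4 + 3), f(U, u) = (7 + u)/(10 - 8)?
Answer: 18/7 ≈ 2.5714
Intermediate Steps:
f(U, u) = 7/2 + u/2 (f(U, u) = (7 + u)/2 = (7 + u)*(½) = 7/2 + u/2)
L = -4/7 ≈ -0.57143
L*f(15, -16) = -4*(7/2 + (½)*(-16))/7 = -4*(7/2 - 8)/7 = -4/7*(-9/2) = 18/7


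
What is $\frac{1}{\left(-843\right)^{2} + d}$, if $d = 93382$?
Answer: $\frac{1}{804031} \approx 1.2437 \cdot 10^{-6}$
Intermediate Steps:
$\frac{1}{\left(-843\right)^{2} + d} = \frac{1}{\left(-843\right)^{2} + 93382} = \frac{1}{710649 + 93382} = \frac{1}{804031}$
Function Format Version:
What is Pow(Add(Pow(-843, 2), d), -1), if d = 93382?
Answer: Rational(1, 804031) ≈ 1.2437e-6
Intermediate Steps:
Pow(Add(Pow(-843, 2), d), -1) = Pow(Add(Pow(-843, 2), 93382), -1) = Pow(Add(710649, 93382), -1) = Pow(804031, -1) = Rational(1, 804031)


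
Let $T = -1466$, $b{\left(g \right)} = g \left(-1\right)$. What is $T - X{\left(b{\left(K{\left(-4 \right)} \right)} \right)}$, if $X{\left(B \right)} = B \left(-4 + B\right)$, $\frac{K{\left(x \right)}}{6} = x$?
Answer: $-1946$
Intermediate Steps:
$K{\left(x \right)} = 6 x$
$b{\left(g \right)} = - g$
$T - X{\left(b{\left(K{\left(-4 \right)} \right)} \right)} = -1466 - - 6 \left(-4\right) \left(-4 - 6 \left(-4\right)\right) = -1466 - \left(-1\right) \left(-24\right) \left(-4 - -24\right) = -1466 - 24 \left(-4 + 24\right) = -1466 - 24 \cdot 20 = -1466 - 480 = -1946$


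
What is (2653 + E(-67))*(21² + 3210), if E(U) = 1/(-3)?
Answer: 9684886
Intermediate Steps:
E(U) = -⅓
(2653 + E(-67))*(21² + 3210) = (2653 - ⅓)*(21² + 3210) = 7958*(441 + 3210)/3 = (7958/3)*3651 = 9684886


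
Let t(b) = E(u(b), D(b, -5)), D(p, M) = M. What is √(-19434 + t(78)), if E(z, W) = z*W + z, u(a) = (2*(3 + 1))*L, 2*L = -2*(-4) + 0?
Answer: I*√19562 ≈ 139.86*I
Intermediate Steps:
L = 4 (L = (-2*(-4) + 0)/2 = (8 + 0)/2 = (½)*8 = 4)
u(a) = 32 (u(a) = (2*(3 + 1))*4 = (2*4)*4 = 8*4 = 32)
E(z, W) = z + W*z (E(z, W) = W*z + z = z + W*z)
t(b) = -128 (t(b) = 32*(1 - 5) = 32*(-4) = -128)
√(-19434 + t(78)) = √(-19434 - 128) = √(-19562) = I*√19562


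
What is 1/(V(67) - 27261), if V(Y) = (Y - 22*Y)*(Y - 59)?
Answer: -1/38517 ≈ -2.5963e-5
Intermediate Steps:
V(Y) = -21*Y*(-59 + Y) (V(Y) = (-21*Y)*(-59 + Y) = -21*Y*(-59 + Y))
1/(V(67) - 27261) = 1/(21*67*(59 - 1*67) - 27261) = 1/(21*67*(59 - 67) - 27261) = 1/(21*67*(-8) - 27261) = 1/(-11256 - 27261) = 1/(-38517) = -1/38517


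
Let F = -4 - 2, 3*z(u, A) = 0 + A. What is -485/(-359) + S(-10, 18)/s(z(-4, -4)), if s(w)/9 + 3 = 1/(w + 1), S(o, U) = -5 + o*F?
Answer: 6445/19386 ≈ 0.33246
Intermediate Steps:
z(u, A) = A/3 (z(u, A) = (0 + A)/3 = A/3)
F = -6
S(o, U) = -5 - 6*o (S(o, U) = -5 + o*(-6) = -5 - 6*o)
s(w) = -27 + 9/(1 + w) (s(w) = -27 + 9/(w + 1) = -27 + 9/(1 + w))
-485/(-359) + S(-10, 18)/s(z(-4, -4)) = -485/(-359) + (-5 - 6*(-10))/((9*(-2 - (-4))/(1 + (⅓)*(-4)))) = -485*(-1/359) + (-5 + 60)/((9*(-2 - 3*(-4/3))/(1 - 4/3))) = 485/359 + 55/((9*(-2 + 4)/(-⅓))) = 485/359 + 55/((9*(-3)*2)) = 485/359 + 55/(-54) = 485/359 + 55*(-1/54) = 485/359 - 55/54 = 6445/19386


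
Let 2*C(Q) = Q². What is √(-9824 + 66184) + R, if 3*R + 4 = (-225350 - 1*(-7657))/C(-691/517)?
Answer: -38791932826/477481 + 2*√14090 ≈ -81006.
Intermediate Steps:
C(Q) = Q²/2
R = -38791932826/477481 (R = -4/3 + ((-225350 - 1*(-7657))/(((-691/517)²/2)))/3 = -4/3 + ((-225350 + 7657)/(((-691*1/517)²/2)))/3 = -4/3 + (-217693/((-691/517)²/2))/3 = -4/3 + (-217693/((½)*(477481/267289)))/3 = -4/3 + (-217693/477481/534578)/3 = -4/3 + (-217693*534578/477481)/3 = -4/3 + (⅓)*(-116373888554/477481) = -4/3 - 116373888554/1432443 = -38791932826/477481 ≈ -81243.)
√(-9824 + 66184) + R = √(-9824 + 66184) - 38791932826/477481 = √56360 - 38791932826/477481 = 2*√14090 - 38791932826/477481 = -38791932826/477481 + 2*√14090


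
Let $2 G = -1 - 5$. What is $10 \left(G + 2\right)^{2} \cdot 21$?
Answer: $210$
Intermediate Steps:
$G = -3$ ($G = \frac{-1 - 5}{2} = \frac{1}{2} \left(-6\right) = -3$)
$10 \left(G + 2\right)^{2} \cdot 21 = 10 \left(-3 + 2\right)^{2} \cdot 21 = 10 \left(-1\right)^{2} \cdot 21 = 10 \cdot 1 \cdot 21 = 10 \cdot 21 = 210$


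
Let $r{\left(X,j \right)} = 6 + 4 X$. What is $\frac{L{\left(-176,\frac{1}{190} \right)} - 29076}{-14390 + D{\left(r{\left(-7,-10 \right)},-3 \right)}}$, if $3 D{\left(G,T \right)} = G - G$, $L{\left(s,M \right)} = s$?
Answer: $\frac{14626}{7195} \approx 2.0328$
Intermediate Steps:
$D{\left(G,T \right)} = 0$ ($D{\left(G,T \right)} = \frac{G - G}{3} = \frac{1}{3} \cdot 0 = 0$)
$\frac{L{\left(-176,\frac{1}{190} \right)} - 29076}{-14390 + D{\left(r{\left(-7,-10 \right)},-3 \right)}} = \frac{-176 - 29076}{-14390 + 0} = - \frac{29252}{-14390} = \left(-29252\right) \left(- \frac{1}{14390}\right) = \frac{14626}{7195}$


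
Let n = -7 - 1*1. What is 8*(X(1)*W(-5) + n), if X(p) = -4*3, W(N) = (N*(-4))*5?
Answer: -9664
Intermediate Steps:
W(N) = -20*N (W(N) = -4*N*5 = -20*N)
X(p) = -12
n = -8 (n = -7 - 1 = -8)
8*(X(1)*W(-5) + n) = 8*(-(-240)*(-5) - 8) = 8*(-12*100 - 8) = 8*(-1200 - 8) = 8*(-1208) = -9664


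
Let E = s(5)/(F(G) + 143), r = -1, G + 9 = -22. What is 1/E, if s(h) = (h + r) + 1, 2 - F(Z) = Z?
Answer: 176/5 ≈ 35.200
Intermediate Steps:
G = -31 (G = -9 - 22 = -31)
F(Z) = 2 - Z
s(h) = h (s(h) = (h - 1) + 1 = (-1 + h) + 1 = h)
E = 5/176 (E = 5/((2 - 1*(-31)) + 143) = 5/((2 + 31) + 143) = 5/(33 + 143) = 5/176 ≈ 0.028409)
1/E = 1/(5/176) = 176/5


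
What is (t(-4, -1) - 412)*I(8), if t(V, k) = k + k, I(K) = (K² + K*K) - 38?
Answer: -37260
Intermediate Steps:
I(K) = -38 + 2*K² (I(K) = (K² + K²) - 38 = 2*K² - 38 = -38 + 2*K²)
t(V, k) = 2*k
(t(-4, -1) - 412)*I(8) = (2*(-1) - 412)*(-38 + 2*8²) = (-2 - 412)*(-38 + 2*64) = -414*(-38 + 128) = -414*90 = -37260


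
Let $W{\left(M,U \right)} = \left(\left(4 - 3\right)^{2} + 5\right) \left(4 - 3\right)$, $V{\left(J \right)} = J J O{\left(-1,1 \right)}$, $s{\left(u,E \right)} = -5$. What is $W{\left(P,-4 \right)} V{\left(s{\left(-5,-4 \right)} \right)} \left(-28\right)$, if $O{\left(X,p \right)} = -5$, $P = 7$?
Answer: $21000$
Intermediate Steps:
$V{\left(J \right)} = - 5 J^{2}$ ($V{\left(J \right)} = J J \left(-5\right) = J^{2} \left(-5\right) = - 5 J^{2}$)
$W{\left(M,U \right)} = 6$ ($W{\left(M,U \right)} = \left(1^{2} + 5\right) 1 = \left(1 + 5\right) 1 = 6 \cdot 1 = 6$)
$W{\left(P,-4 \right)} V{\left(s{\left(-5,-4 \right)} \right)} \left(-28\right) = 6 \left(- 5 \left(-5\right)^{2}\right) \left(-28\right) = 6 \left(\left(-5\right) 25\right) \left(-28\right) = 6 \left(-125\right) \left(-28\right) = \left(-750\right) \left(-28\right) = 21000$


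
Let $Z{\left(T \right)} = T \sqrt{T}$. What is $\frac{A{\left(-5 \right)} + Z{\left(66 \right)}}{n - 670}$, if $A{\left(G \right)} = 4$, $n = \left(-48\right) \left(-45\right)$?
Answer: $\frac{2}{745} + \frac{33 \sqrt{66}}{745} \approx 0.36254$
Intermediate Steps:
$n = 2160$
$Z{\left(T \right)} = T^{\frac{3}{2}}$
$\frac{A{\left(-5 \right)} + Z{\left(66 \right)}}{n - 670} = \frac{4 + 66^{\frac{3}{2}}}{2160 - 670} = \frac{4 + 66 \sqrt{66}}{1490} = \left(4 + 66 \sqrt{66}\right) \frac{1}{1490} = \frac{2}{745} + \frac{33 \sqrt{66}}{745}$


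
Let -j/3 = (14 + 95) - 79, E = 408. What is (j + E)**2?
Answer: 101124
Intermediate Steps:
j = -90 (j = -3*((14 + 95) - 79) = -3*(109 - 79) = -3*30 = -90)
(j + E)**2 = (-90 + 408)**2 = 318**2 = 101124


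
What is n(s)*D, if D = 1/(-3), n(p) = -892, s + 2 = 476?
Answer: 892/3 ≈ 297.33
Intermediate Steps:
s = 474 (s = -2 + 476 = 474)
D = -⅓ ≈ -0.33333
n(s)*D = -892*(-⅓) = 892/3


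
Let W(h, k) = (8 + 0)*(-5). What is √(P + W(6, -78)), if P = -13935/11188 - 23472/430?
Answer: I*√138621463886515/1202710 ≈ 9.7894*I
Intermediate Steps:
W(h, k) = -40 (W(h, k) = 8*(-5) = -40)
P = -134298393/2405420 (P = -13935*1/11188 - 23472*1/430 = -13935/11188 - 11736/215 = -134298393/2405420 ≈ -55.832)
√(P + W(6, -78)) = √(-134298393/2405420 - 40) = √(-230515193/2405420) = I*√138621463886515/1202710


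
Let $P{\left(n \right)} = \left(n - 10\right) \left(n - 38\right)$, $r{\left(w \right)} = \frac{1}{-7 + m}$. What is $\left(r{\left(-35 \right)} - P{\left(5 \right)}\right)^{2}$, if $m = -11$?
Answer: $\frac{8826841}{324} \approx 27243.0$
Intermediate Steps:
$r{\left(w \right)} = - \frac{1}{18}$ ($r{\left(w \right)} = \frac{1}{-7 - 11} = \frac{1}{-18} = - \frac{1}{18}$)
$P{\left(n \right)} = \left(-38 + n\right) \left(-10 + n\right)$ ($P{\left(n \right)} = \left(-10 + n\right) \left(-38 + n\right) = \left(-38 + n\right) \left(-10 + n\right)$)
$\left(r{\left(-35 \right)} - P{\left(5 \right)}\right)^{2} = \left(- \frac{1}{18} - \left(380 + 5^{2} - 240\right)\right)^{2} = \left(- \frac{1}{18} - \left(380 + 25 - 240\right)\right)^{2} = \left(- \frac{1}{18} - 165\right)^{2} = \left(- \frac{2971}{18}\right)^{2} = \frac{8826841}{324}$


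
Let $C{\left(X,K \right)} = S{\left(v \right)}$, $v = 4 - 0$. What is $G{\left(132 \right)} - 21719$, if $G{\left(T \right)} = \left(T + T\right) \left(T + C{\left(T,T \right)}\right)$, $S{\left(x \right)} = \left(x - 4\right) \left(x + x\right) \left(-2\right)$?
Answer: $13129$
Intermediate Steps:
$v = 4$ ($v = 4 + 0 = 4$)
$S{\left(x \right)} = - 4 x \left(-4 + x\right)$ ($S{\left(x \right)} = \left(-4 + x\right) 2 x \left(-2\right) = 2 x \left(-4 + x\right) \left(-2\right) = - 4 x \left(-4 + x\right)$)
$C{\left(X,K \right)} = 0$ ($C{\left(X,K \right)} = 4 \cdot 4 \left(4 - 4\right) = 4 \cdot 4 \cdot 0 = 0$)
$G{\left(T \right)} = 2 T^{2}$ ($G{\left(T \right)} = \left(T + T\right) \left(T + 0\right) = 2 T T = 2 T^{2}$)
$G{\left(132 \right)} - 21719 = 2 \cdot 132^{2} - 21719 = 2 \cdot 17424 - 21719 = 34848 - 21719 = 13129$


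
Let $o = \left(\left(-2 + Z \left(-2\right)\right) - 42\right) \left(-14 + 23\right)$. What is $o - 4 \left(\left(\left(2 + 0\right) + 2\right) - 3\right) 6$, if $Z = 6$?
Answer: $12096$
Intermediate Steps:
$o = -504$ ($o = \left(\left(-2 + 6 \left(-2\right)\right) - 42\right) \left(-14 + 23\right) = \left(\left(-2 - 12\right) - 42\right) 9 = \left(-14 - 42\right) 9 = \left(-56\right) 9 = -504$)
$o - 4 \left(\left(\left(2 + 0\right) + 2\right) - 3\right) 6 = - 504 - 4 \left(\left(\left(2 + 0\right) + 2\right) - 3\right) 6 = - 504 - 4 \left(\left(2 + 2\right) - 3\right) 6 = - 504 - 4 \left(4 - 3\right) 6 = - 504 \left(-4\right) 1 \cdot 6 = - 504 \left(\left(-4\right) 6\right) = \left(-504\right) \left(-24\right) = 12096$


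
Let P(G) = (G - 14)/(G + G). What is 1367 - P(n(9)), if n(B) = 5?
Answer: 13679/10 ≈ 1367.9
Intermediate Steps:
P(G) = (-14 + G)/(2*G) (P(G) = (-14 + G)/((2*G)) = (-14 + G)*(1/(2*G)) = (-14 + G)/(2*G))
1367 - P(n(9)) = 1367 - (-14 + 5)/(2*5) = 1367 - (-9)/(2*5) = 1367 - 1*(-9/10) = 1367 + 9/10 = 13679/10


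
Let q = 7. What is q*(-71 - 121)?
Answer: -1344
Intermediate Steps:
q*(-71 - 121) = 7*(-71 - 121) = 7*(-192) = -1344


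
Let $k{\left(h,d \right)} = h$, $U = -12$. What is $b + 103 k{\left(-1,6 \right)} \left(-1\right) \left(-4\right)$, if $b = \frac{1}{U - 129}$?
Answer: $- \frac{58093}{141} \approx -412.01$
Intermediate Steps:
$b = - \frac{1}{141}$ ($b = \frac{1}{-12 - 129} = \frac{1}{-141} = - \frac{1}{141} \approx -0.0070922$)
$b + 103 k{\left(-1,6 \right)} \left(-1\right) \left(-4\right) = - \frac{1}{141} + 103 \left(-1\right) \left(-1\right) \left(-4\right) = - \frac{1}{141} + 103 \cdot 1 \left(-4\right) = - \frac{1}{141} + 103 \left(-4\right) = - \frac{1}{141} - 412 = - \frac{58093}{141}$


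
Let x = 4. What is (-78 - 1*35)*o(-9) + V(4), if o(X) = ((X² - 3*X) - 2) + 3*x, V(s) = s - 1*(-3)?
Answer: -13327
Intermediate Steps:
V(s) = 3 + s (V(s) = s + 3 = 3 + s)
o(X) = 10 + X² - 3*X (o(X) = ((X² - 3*X) - 2) + 3*4 = (-2 + X² - 3*X) + 12 = 10 + X² - 3*X)
(-78 - 1*35)*o(-9) + V(4) = (-78 - 1*35)*(10 + (-9)² - 3*(-9)) + (3 + 4) = (-78 - 35)*(10 + 81 + 27) + 7 = -113*118 + 7 = -13334 + 7 = -13327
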